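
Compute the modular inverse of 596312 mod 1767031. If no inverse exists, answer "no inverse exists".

Run Euclid on (1767031, 596312):
1767031 = 2·596312 + 574407
596312 = 1·574407 + 21905
574407 = 26·21905 + 4877
21905 = 4·4877 + 2397
4877 = 2·2397 + 83
2397 = 28·83 + 73
83 = 1·73 + 10
73 = 7·10 + 3
10 = 3·3 + 1
3 = 3·1 + 0
gcd = 1, so the inverse exists. Back-substitute:
1 = 10 − 3·3
1 = −3·73 + 22·10
1 = 22·83 − 25·73
1 = −25·2397 + 722·83
1 = 722·4877 − 1469·2397
1 = −1469·21905 + 6598·4877
1 = 6598·574407 − 173017·21905
1 = −173017·596312 + 179615·574407
1 = 179615·1767031 − 532247·596312
Hence 596312⁻¹ ≡ -532247 ≡ 1234784 (mod 1767031).

1234784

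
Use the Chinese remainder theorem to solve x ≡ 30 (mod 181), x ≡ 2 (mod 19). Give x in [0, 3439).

Write x = 30 + 181·k. Then 181·k ≡ 2 − 30 ≡ 10 (mod 19).
Need 181⁻¹ mod 19. Extended Euclid on (19, 10):
19 = 1·10 + 9
10 = 1·9 + 1
9 = 9·1 + 0
Back-substitute:
1 = 10 − 9
1 = −19 + 2·10
181⁻¹ ≡ 2 (mod 19), so k ≡ 2·10 ≡ 1 (mod 19).
x = 30 + 181·1 = 211.

211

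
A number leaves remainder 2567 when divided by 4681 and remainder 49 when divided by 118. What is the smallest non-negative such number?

Write x = 2567 + 4681·k. Then 4681·k ≡ 49 − 2567 ≡ 78 (mod 118).
Need 4681⁻¹ mod 118. Extended Euclid on (118, 79):
118 = 1*79 + 39
79 = 2*39 + 1
39 = 39*1 + 0
Back-substitute:
1 = 79 − 2·39
1 = −2·118 + 3·79
4681⁻¹ ≡ 3 (mod 118), so k ≡ 3·78 ≡ 116 (mod 118).
x = 2567 + 4681·116 = 545563.

545563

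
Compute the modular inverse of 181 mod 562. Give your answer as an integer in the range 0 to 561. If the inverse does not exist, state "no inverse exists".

Run Euclid on (562, 181):
562 = 3·181 + 19
181 = 9·19 + 10
19 = 1·10 + 9
10 = 1·9 + 1
9 = 9·1 + 0
gcd = 1, so the inverse exists. Back-substitute:
1 = 10 − 9
1 = −19 + 2·10
1 = 2·181 − 19·19
1 = −19·562 + 59·181
So 181·59 ≡ 1 (mod 562).

59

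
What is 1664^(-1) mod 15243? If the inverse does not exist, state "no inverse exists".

3197

Apply the Euclidean algorithm to 15243 and 1664:
15243 = 9·1664 + 267
1664 = 6·267 + 62
267 = 4·62 + 19
62 = 3·19 + 5
19 = 3·5 + 4
5 = 1·4 + 1
4 = 4·1 + 0
The gcd is 1. Working backward:
1 = 5 − 4
1 = −19 + 4·5
1 = 4·62 − 13·19
1 = −13·267 + 56·62
1 = 56·1664 − 349·267
1 = −349·15243 + 3197·1664
So 1664·3197 ≡ 1 (mod 15243).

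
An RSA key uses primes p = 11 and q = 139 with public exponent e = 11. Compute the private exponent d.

φ(n) = (p−1)(q−1) = 10·138 = 1380.
Need d with 11·d ≡ 1 (mod 1380). Apply the extended Euclidean algorithm:
1380 = 125×11 + 5
11 = 2×5 + 1
5 = 5×1 + 0
Back-substitute:
1 = 11 − 2·5
1 = −2·1380 + 251·11
So 11·251 ≡ 1 (mod 1380), hence d = 251.

251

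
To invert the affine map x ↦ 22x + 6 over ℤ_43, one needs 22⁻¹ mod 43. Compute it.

Apply the Euclidean algorithm to 43 and 22:
43 = 1·22 + 21
22 = 1·21 + 1
21 = 21·1 + 0
gcd = 1, so the inverse exists. Back-substitute:
1 = 22 − 21
1 = −43 + 2·22
So 22·2 ≡ 1 (mod 43).

2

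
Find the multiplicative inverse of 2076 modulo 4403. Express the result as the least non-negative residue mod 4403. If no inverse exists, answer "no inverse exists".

Apply the Euclidean algorithm to 4403 and 2076:
4403 = 2·2076 + 251
2076 = 8·251 + 68
251 = 3·68 + 47
68 = 1·47 + 21
47 = 2·21 + 5
21 = 4·5 + 1
5 = 5·1 + 0
gcd = 1, so the inverse exists. Back-substitute:
1 = 21 − 4·5
1 = −4·47 + 9·21
1 = 9·68 − 13·47
1 = −13·251 + 48·68
1 = 48·2076 − 397·251
1 = −397·4403 + 842·2076
So 2076·842 ≡ 1 (mod 4403).

842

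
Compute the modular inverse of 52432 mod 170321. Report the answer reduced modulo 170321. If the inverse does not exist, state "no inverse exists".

134923

gcd(170321, 52432) by repeated division:
170321 = 3*52432 + 13025
52432 = 4*13025 + 332
13025 = 39*332 + 77
332 = 4*77 + 24
77 = 3*24 + 5
24 = 4*5 + 4
5 = 1*4 + 1
4 = 4*1 + 0
Since gcd(52432, 170321) = 1, back-substitute to write 1 as a combination:
1 = 5 − 4
1 = −24 + 5·5
1 = 5·77 − 16·24
1 = −16·332 + 69·77
1 = 69·13025 − 2707·332
1 = −2707·52432 + 10897·13025
1 = 10897·170321 − 35398·52432
So 52432·(-35398) ≡ 1 (mod 170321), and -35398 ≡ 134923 (mod 170321).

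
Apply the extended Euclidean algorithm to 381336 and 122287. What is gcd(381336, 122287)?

Euclidean algorithm:
381336 = 3·122287 + 14475
122287 = 8·14475 + 6487
14475 = 2·6487 + 1501
6487 = 4·1501 + 483
1501 = 3·483 + 52
483 = 9·52 + 15
52 = 3·15 + 7
15 = 2·7 + 1
7 = 7·1 + 0
gcd(381336, 122287) = 1.
Express as a combination:
1 = 15 − 2·7
1 = −2·52 + 7·15
1 = 7·483 − 65·52
1 = −65·1501 + 202·483
1 = 202·6487 − 873·1501
1 = −873·14475 + 1948·6487
1 = 1948·122287 − 16457·14475
1 = −16457·381336 + 51319·122287
So 1 = (-16457)·381336 + (51319)·122287.

1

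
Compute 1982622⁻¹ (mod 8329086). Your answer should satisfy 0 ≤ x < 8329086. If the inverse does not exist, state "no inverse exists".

no inverse exists

Euclidean algorithm on 8329086, 1982622:
8329086 = 4·1982622 + 398598
1982622 = 4·398598 + 388230
398598 = 1·388230 + 10368
388230 = 37·10368 + 4614
10368 = 2·4614 + 1140
4614 = 4·1140 + 54
1140 = 21·54 + 6
54 = 9·6 + 0
The gcd is 6, not 1, hence no inverse exists.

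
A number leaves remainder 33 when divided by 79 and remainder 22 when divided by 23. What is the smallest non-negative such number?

Write x = 33 + 79·k. Then 79·k ≡ 22 − 33 ≡ 12 (mod 23).
Need 79⁻¹ mod 23. Extended Euclid on (23, 10):
23 = 2×10 + 3
10 = 3×3 + 1
3 = 3×1 + 0
Back-substitute:
1 = 10 − 3·3
1 = −3·23 + 7·10
79⁻¹ ≡ 7 (mod 23), so k ≡ 7·12 ≡ 15 (mod 23).
x = 33 + 79·15 = 1218.

1218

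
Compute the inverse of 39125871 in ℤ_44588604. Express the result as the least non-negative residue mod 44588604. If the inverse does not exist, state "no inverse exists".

Compute gcd(39125871, 44588604):
44588604 = 1×39125871 + 5462733
39125871 = 7×5462733 + 886740
5462733 = 6×886740 + 142293
886740 = 6×142293 + 32982
142293 = 4×32982 + 10365
32982 = 3×10365 + 1887
10365 = 5×1887 + 930
1887 = 2×930 + 27
930 = 34×27 + 12
27 = 2×12 + 3
12 = 4×3 + 0
Since gcd = 3 > 1, 39125871 is not a unit mod 44588604.

no inverse exists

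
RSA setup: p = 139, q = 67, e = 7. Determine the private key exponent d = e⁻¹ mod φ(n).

7807

φ(n) = (p−1)(q−1) = 138·66 = 9108.
Need d with 7·d ≡ 1 (mod 9108). Apply the extended Euclidean algorithm:
9108 = 1301·7 + 1
7 = 7·1 + 0
Back-substitute:
1 = 9108 − 1301·7
So 7·(-1301) ≡ 1 (mod 9108), hence d ≡ -1301 ≡ 7807 (mod 9108).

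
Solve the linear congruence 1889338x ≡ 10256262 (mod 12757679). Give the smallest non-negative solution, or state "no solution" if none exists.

no solution

gcd(1889338, 12757679):
12757679 = 6×1889338 + 1421651
1889338 = 1×1421651 + 467687
1421651 = 3×467687 + 18590
467687 = 25×18590 + 2937
18590 = 6×2937 + 968
2937 = 3×968 + 33
968 = 29×33 + 11
33 = 3×11 + 0
gcd = 11, but 11 ∤ 10256262, so the congruence has no solution.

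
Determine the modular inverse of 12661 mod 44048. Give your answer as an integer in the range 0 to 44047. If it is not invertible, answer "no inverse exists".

5309

Run Euclid on (44048, 12661):
44048 = 3*12661 + 6065
12661 = 2*6065 + 531
6065 = 11*531 + 224
531 = 2*224 + 83
224 = 2*83 + 58
83 = 1*58 + 25
58 = 2*25 + 8
25 = 3*8 + 1
8 = 8*1 + 0
Since gcd(12661, 44048) = 1, back-substitute to write 1 as a combination:
1 = 25 − 3·8
1 = −3·58 + 7·25
1 = 7·83 − 10·58
1 = −10·224 + 27·83
1 = 27·531 − 64·224
1 = −64·6065 + 731·531
1 = 731·12661 − 1526·6065
1 = −1526·44048 + 5309·12661
So 12661·5309 ≡ 1 (mod 44048).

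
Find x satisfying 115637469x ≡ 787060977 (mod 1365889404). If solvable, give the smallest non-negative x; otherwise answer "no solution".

First find gcd(115637469, 1365889404):
1365889404 = 11*115637469 + 93877245
115637469 = 1*93877245 + 21760224
93877245 = 4*21760224 + 6836349
21760224 = 3*6836349 + 1251177
6836349 = 5*1251177 + 580464
1251177 = 2*580464 + 90249
580464 = 6*90249 + 38970
90249 = 2*38970 + 12309
38970 = 3*12309 + 2043
12309 = 6*2043 + 51
2043 = 40*51 + 3
51 = 17*3 + 0
gcd = 3 and 3 | 787060977, so solutions exist. Divide through by 3: 38545823x ≡ 262353659 (mod 455296468).
Now find 38545823⁻¹ mod 455296468:
455296468 = 11*38545823 + 31292415
38545823 = 1*31292415 + 7253408
31292415 = 4*7253408 + 2278783
7253408 = 3*2278783 + 417059
2278783 = 5*417059 + 193488
417059 = 2*193488 + 30083
193488 = 6*30083 + 12990
30083 = 2*12990 + 4103
12990 = 3*4103 + 681
4103 = 6*681 + 17
681 = 40*17 + 1
17 = 17*1 + 0
Back-substitute:
1 = 681 − 40·17
1 = −40·4103 + 241·681
1 = 241·12990 − 763·4103
1 = −763·30083 + 1767·12990
1 = 1767·193488 − 11365·30083
1 = −11365·417059 + 24497·193488
1 = 24497·2278783 − 133850·417059
1 = −133850·7253408 + 426047·2278783
1 = 426047·31292415 − 1838038·7253408
1 = −1838038·38545823 + 2264085·31292415
1 = 2264085·455296468 − 26742973·38545823
So 38545823·(-26742973) ≡ 1 (mod 455296468), i.e. 38545823⁻¹ ≡ 428553495.
Then x ≡ 428553495·262353659 ≡ 386902389 (mod 455296468); the smallest non-negative solution is x = 386902389.

386902389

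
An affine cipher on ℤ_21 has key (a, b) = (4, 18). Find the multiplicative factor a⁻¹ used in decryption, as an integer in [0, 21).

16

Run Euclid on (21, 4):
21 = 5×4 + 1
4 = 4×1 + 0
gcd = 1, so the inverse exists. Back-substitute:
1 = 21 − 5·4
Hence 4⁻¹ ≡ -5 ≡ 16 (mod 21).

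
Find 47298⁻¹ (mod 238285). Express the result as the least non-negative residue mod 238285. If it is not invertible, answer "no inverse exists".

190097

Apply the Euclidean algorithm to 238285 and 47298:
238285 = 5*47298 + 1795
47298 = 26*1795 + 628
1795 = 2*628 + 539
628 = 1*539 + 89
539 = 6*89 + 5
89 = 17*5 + 4
5 = 1*4 + 1
4 = 4*1 + 0
Since gcd(47298, 238285) = 1, back-substitute to write 1 as a combination:
1 = 5 − 4
1 = −89 + 18·5
1 = 18·539 − 109·89
1 = −109·628 + 127·539
1 = 127·1795 − 363·628
1 = −363·47298 + 9565·1795
1 = 9565·238285 − 48188·47298
So 47298·(-48188) ≡ 1 (mod 238285), and -48188 ≡ 190097 (mod 238285).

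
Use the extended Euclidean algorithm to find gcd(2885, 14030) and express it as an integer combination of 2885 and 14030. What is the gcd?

Euclidean algorithm:
14030 = 4·2885 + 2490
2885 = 1·2490 + 395
2490 = 6·395 + 120
395 = 3·120 + 35
120 = 3·35 + 15
35 = 2·15 + 5
15 = 3·5 + 0
gcd(2885, 14030) = 5.
Working backward:
5 = 35 − 2·15
5 = −2·120 + 7·35
5 = 7·395 − 23·120
5 = −23·2490 + 145·395
5 = 145·2885 − 168·2490
5 = −168·14030 + 817·2885
So 5 = (-168)·14030 + (817)·2885.

5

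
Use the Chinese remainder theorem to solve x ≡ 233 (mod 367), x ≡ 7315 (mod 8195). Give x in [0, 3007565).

Write x = 233 + 367·k. Then 367·k ≡ 7315 − 233 ≡ 7082 (mod 8195).
Need 367⁻¹ mod 8195. Extended Euclid on (8195, 367):
8195 = 22·367 + 121
367 = 3·121 + 4
121 = 30·4 + 1
4 = 4·1 + 0
Back-substitute:
1 = 121 − 30·4
1 = −30·367 + 91·121
1 = 91·8195 − 2032·367
367⁻¹ ≡ 6163 (mod 8195), so k ≡ 6163·7082 ≡ 7991 (mod 8195).
x = 233 + 367·7991 = 2932930.

2932930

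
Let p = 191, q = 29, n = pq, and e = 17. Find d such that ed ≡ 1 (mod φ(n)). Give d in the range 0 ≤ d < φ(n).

φ(n) = (p−1)(q−1) = 190·28 = 5320.
Need d with 17·d ≡ 1 (mod 5320). Apply the extended Euclidean algorithm:
5320 = 312·17 + 16
17 = 1·16 + 1
16 = 16·1 + 0
Back-substitute:
1 = 17 − 16
1 = −5320 + 313·17
So 17·313 ≡ 1 (mod 5320), hence d = 313.

313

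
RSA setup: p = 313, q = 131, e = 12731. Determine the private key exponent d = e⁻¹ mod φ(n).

φ(n) = (p−1)(q−1) = 312·130 = 40560.
Need d with 12731·d ≡ 1 (mod 40560). Apply the extended Euclidean algorithm:
40560 = 3×12731 + 2367
12731 = 5×2367 + 896
2367 = 2×896 + 575
896 = 1×575 + 321
575 = 1×321 + 254
321 = 1×254 + 67
254 = 3×67 + 53
67 = 1×53 + 14
53 = 3×14 + 11
14 = 1×11 + 3
11 = 3×3 + 2
3 = 1×2 + 1
2 = 2×1 + 0
Back-substitute:
1 = 3 − 2
1 = −11 + 4·3
1 = 4·14 − 5·11
1 = −5·53 + 19·14
1 = 19·67 − 24·53
1 = −24·254 + 91·67
1 = 91·321 − 115·254
1 = −115·575 + 206·321
1 = 206·896 − 321·575
1 = −321·2367 + 848·896
1 = 848·12731 − 4561·2367
1 = −4561·40560 + 14531·12731
So 12731·14531 ≡ 1 (mod 40560), hence d = 14531.

14531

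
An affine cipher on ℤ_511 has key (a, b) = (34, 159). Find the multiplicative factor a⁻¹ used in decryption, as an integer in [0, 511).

Extended Euclidean algorithm:
511 = 15×34 + 1
34 = 34×1 + 0
The gcd is 1. Working backward:
1 = 511 − 15·34
So 34·(-15) ≡ 1 (mod 511), and -15 ≡ 496 (mod 511).

496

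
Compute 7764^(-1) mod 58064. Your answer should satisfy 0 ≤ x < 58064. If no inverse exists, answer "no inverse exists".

Compute gcd(7764, 58064):
58064 = 7*7764 + 3716
7764 = 2*3716 + 332
3716 = 11*332 + 64
332 = 5*64 + 12
64 = 5*12 + 4
12 = 3*4 + 0
gcd(7764, 58064) = 4 ≠ 1, so 7764 has no multiplicative inverse modulo 58064.

no inverse exists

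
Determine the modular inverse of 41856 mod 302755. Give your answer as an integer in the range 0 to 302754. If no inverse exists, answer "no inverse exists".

Run Euclid on (302755, 41856):
302755 = 7·41856 + 9763
41856 = 4·9763 + 2804
9763 = 3·2804 + 1351
2804 = 2·1351 + 102
1351 = 13·102 + 25
102 = 4·25 + 2
25 = 12·2 + 1
2 = 2·1 + 0
Since gcd(41856, 302755) = 1, back-substitute to write 1 as a combination:
1 = 25 − 12·2
1 = −12·102 + 49·25
1 = 49·1351 − 649·102
1 = −649·2804 + 1347·1351
1 = 1347·9763 − 4690·2804
1 = −4690·41856 + 20107·9763
1 = 20107·302755 − 145439·41856
Hence 41856⁻¹ ≡ -145439 ≡ 157316 (mod 302755).

157316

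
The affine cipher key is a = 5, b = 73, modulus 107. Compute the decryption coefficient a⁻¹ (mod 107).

gcd(107, 5) by repeated division:
107 = 21×5 + 2
5 = 2×2 + 1
2 = 2×1 + 0
The gcd is 1. Working backward:
1 = 5 − 2·2
1 = −2·107 + 43·5
So 5·43 ≡ 1 (mod 107).

43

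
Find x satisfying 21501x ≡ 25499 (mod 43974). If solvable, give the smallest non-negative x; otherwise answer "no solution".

gcd(21501, 43974):
43974 = 2*21501 + 972
21501 = 22*972 + 117
972 = 8*117 + 36
117 = 3*36 + 9
36 = 4*9 + 0
gcd = 9, but 9 ∤ 25499, so the congruence has no solution.

no solution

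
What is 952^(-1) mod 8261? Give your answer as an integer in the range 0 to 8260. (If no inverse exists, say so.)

2664

Extended Euclidean algorithm:
8261 = 8×952 + 645
952 = 1×645 + 307
645 = 2×307 + 31
307 = 9×31 + 28
31 = 1×28 + 3
28 = 9×3 + 1
3 = 3×1 + 0
Since gcd(952, 8261) = 1, back-substitute to write 1 as a combination:
1 = 28 − 9·3
1 = −9·31 + 10·28
1 = 10·307 − 99·31
1 = −99·645 + 208·307
1 = 208·952 − 307·645
1 = −307·8261 + 2664·952
So 952·2664 ≡ 1 (mod 8261).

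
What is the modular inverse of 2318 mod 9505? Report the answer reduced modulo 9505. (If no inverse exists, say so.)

3957

Apply the Euclidean algorithm to 9505 and 2318:
9505 = 4×2318 + 233
2318 = 9×233 + 221
233 = 1×221 + 12
221 = 18×12 + 5
12 = 2×5 + 2
5 = 2×2 + 1
2 = 2×1 + 0
The gcd is 1. Working backward:
1 = 5 − 2·2
1 = −2·12 + 5·5
1 = 5·221 − 92·12
1 = −92·233 + 97·221
1 = 97·2318 − 965·233
1 = −965·9505 + 3957·2318
So 2318·3957 ≡ 1 (mod 9505).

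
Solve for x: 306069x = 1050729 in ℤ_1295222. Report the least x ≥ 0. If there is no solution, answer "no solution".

1116779

First find gcd(306069, 1295222):
1295222 = 4·306069 + 70946
306069 = 4·70946 + 22285
70946 = 3·22285 + 4091
22285 = 5·4091 + 1830
4091 = 2·1830 + 431
1830 = 4·431 + 106
431 = 4·106 + 7
106 = 15·7 + 1
7 = 7·1 + 0
gcd = 1, so a unique solution mod 1295222 exists.
Back-substitute for the Bézout coefficients:
1 = 106 − 15·7
1 = −15·431 + 61·106
1 = 61·1830 − 259·431
1 = −259·4091 + 579·1830
1 = 579·22285 − 3154·4091
1 = −3154·70946 + 10041·22285
1 = 10041·306069 − 43318·70946
1 = −43318·1295222 + 183313·306069
So 306069·(183313) ≡ 1 (mod 1295222), giving 306069⁻¹ ≡ 183313.
x ≡ 306069⁻¹·1050729 ≡ 183313·1050729 ≡ 1116779 (mod 1295222).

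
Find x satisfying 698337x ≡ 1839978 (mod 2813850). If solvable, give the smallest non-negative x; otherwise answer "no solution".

First find gcd(698337, 2813850):
2813850 = 4·698337 + 20502
698337 = 34·20502 + 1269
20502 = 16·1269 + 198
1269 = 6·198 + 81
198 = 2·81 + 36
81 = 2·36 + 9
36 = 4·9 + 0
gcd = 9 and 9 | 1839978, so solutions exist. Divide through by 9: 77593x ≡ 204442 (mod 312650).
Now find 77593⁻¹ mod 312650:
312650 = 4·77593 + 2278
77593 = 34·2278 + 141
2278 = 16·141 + 22
141 = 6·22 + 9
22 = 2·9 + 4
9 = 2·4 + 1
4 = 4·1 + 0
Back-substitute:
1 = 9 − 2·4
1 = −2·22 + 5·9
1 = 5·141 − 32·22
1 = −32·2278 + 517·141
1 = 517·77593 − 17610·2278
1 = −17610·312650 + 70957·77593
So 77593⁻¹ ≡ 70957 (mod 312650).
Then x ≡ 70957·204442 ≡ 256294 (mod 312650); the smallest non-negative solution is x = 256294.

256294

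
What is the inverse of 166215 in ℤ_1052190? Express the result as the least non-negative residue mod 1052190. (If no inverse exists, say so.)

no inverse exists

Compute gcd(166215, 1052190):
1052190 = 6*166215 + 54900
166215 = 3*54900 + 1515
54900 = 36*1515 + 360
1515 = 4*360 + 75
360 = 4*75 + 60
75 = 1*60 + 15
60 = 4*15 + 0
The gcd is 15, not 1, hence no inverse exists.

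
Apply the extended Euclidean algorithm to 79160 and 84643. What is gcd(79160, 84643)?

Repeated division:
84643 = 1*79160 + 5483
79160 = 14*5483 + 2398
5483 = 2*2398 + 687
2398 = 3*687 + 337
687 = 2*337 + 13
337 = 25*13 + 12
13 = 1*12 + 1
12 = 12*1 + 0
gcd(79160, 84643) = 1.
Express as a combination:
1 = 13 − 12
1 = −337 + 26·13
1 = 26·687 − 53·337
1 = −53·2398 + 185·687
1 = 185·5483 − 423·2398
1 = −423·79160 + 6107·5483
1 = 6107·84643 − 6530·79160
So 1 = (6107)·84643 + (-6530)·79160.

1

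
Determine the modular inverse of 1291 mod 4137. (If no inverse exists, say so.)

1426

gcd(4137, 1291) by repeated division:
4137 = 3×1291 + 264
1291 = 4×264 + 235
264 = 1×235 + 29
235 = 8×29 + 3
29 = 9×3 + 2
3 = 1×2 + 1
2 = 2×1 + 0
Since gcd(1291, 4137) = 1, back-substitute to write 1 as a combination:
1 = 3 − 2
1 = −29 + 10·3
1 = 10·235 − 81·29
1 = −81·264 + 91·235
1 = 91·1291 − 445·264
1 = −445·4137 + 1426·1291
So 1291·1426 ≡ 1 (mod 4137).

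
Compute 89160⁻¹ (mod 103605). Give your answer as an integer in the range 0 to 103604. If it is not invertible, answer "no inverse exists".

Compute gcd(89160, 103605):
103605 = 1×89160 + 14445
89160 = 6×14445 + 2490
14445 = 5×2490 + 1995
2490 = 1×1995 + 495
1995 = 4×495 + 15
495 = 33×15 + 0
Since gcd = 15 > 1, 89160 is not a unit mod 103605.

no inverse exists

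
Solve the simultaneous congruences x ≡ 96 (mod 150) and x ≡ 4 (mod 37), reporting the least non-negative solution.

Write x = 96 + 150·k. Then 150·k ≡ 4 − 96 ≡ 19 (mod 37).
Need 150⁻¹ mod 37. Extended Euclid on (37, 2):
37 = 18×2 + 1
2 = 2×1 + 0
Back-substitute:
1 = 37 − 18·2
150⁻¹ ≡ 19 (mod 37), so k ≡ 19·19 ≡ 28 (mod 37).
x = 96 + 150·28 = 4296.

4296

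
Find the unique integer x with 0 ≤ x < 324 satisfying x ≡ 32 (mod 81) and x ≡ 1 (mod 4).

113

Write x = 32 + 81·k. Then 81·k ≡ 1 − 32 ≡ 1 (mod 4).
Need 81⁻¹ mod 4. Extended Euclid on (4, 1):
4 = 4*1 + 0
81⁻¹ ≡ 1 (mod 4), so k ≡ 1·1 ≡ 1 (mod 4).
x = 32 + 81·1 = 113.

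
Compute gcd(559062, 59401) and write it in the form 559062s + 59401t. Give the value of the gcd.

1

Repeated division:
559062 = 9·59401 + 24453
59401 = 2·24453 + 10495
24453 = 2·10495 + 3463
10495 = 3·3463 + 106
3463 = 32·106 + 71
106 = 1·71 + 35
71 = 2·35 + 1
35 = 35·1 + 0
gcd(559062, 59401) = 1.
Back-substituting:
1 = 71 − 2·35
1 = −2·106 + 3·71
1 = 3·3463 − 98·106
1 = −98·10495 + 297·3463
1 = 297·24453 − 692·10495
1 = −692·59401 + 1681·24453
1 = 1681·559062 − 15821·59401
So 1 = (1681)·559062 + (-15821)·59401.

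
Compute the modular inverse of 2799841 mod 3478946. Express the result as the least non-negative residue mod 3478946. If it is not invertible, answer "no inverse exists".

Extended Euclidean algorithm:
3478946 = 1*2799841 + 679105
2799841 = 4*679105 + 83421
679105 = 8*83421 + 11737
83421 = 7*11737 + 1262
11737 = 9*1262 + 379
1262 = 3*379 + 125
379 = 3*125 + 4
125 = 31*4 + 1
4 = 4*1 + 0
The gcd is 1. Working backward:
1 = 125 − 31·4
1 = −31·379 + 94·125
1 = 94·1262 − 313·379
1 = −313·11737 + 2911·1262
1 = 2911·83421 − 20690·11737
1 = −20690·679105 + 168431·83421
1 = 168431·2799841 − 694414·679105
1 = −694414·3478946 + 862845·2799841
So 2799841·862845 ≡ 1 (mod 3478946).

862845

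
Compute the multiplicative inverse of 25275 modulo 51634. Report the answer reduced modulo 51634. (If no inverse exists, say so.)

Run Euclid on (51634, 25275):
51634 = 2·25275 + 1084
25275 = 23·1084 + 343
1084 = 3·343 + 55
343 = 6·55 + 13
55 = 4·13 + 3
13 = 4·3 + 1
3 = 3·1 + 0
Since gcd(25275, 51634) = 1, back-substitute to write 1 as a combination:
1 = 13 − 4·3
1 = −4·55 + 17·13
1 = 17·343 − 106·55
1 = −106·1084 + 335·343
1 = 335·25275 − 7811·1084
1 = −7811·51634 + 15957·25275
So 25275·15957 ≡ 1 (mod 51634).

15957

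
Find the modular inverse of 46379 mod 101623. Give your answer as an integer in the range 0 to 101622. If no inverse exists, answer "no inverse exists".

57936

Run Euclid on (101623, 46379):
101623 = 2·46379 + 8865
46379 = 5·8865 + 2054
8865 = 4·2054 + 649
2054 = 3·649 + 107
649 = 6·107 + 7
107 = 15·7 + 2
7 = 3·2 + 1
2 = 2·1 + 0
Since gcd(46379, 101623) = 1, back-substitute to write 1 as a combination:
1 = 7 − 3·2
1 = −3·107 + 46·7
1 = 46·649 − 279·107
1 = −279·2054 + 883·649
1 = 883·8865 − 3811·2054
1 = −3811·46379 + 19938·8865
1 = 19938·101623 − 43687·46379
So 46379·(-43687) ≡ 1 (mod 101623), and -43687 ≡ 57936 (mod 101623).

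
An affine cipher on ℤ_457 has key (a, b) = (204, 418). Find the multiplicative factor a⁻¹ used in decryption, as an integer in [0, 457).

401

Apply the Euclidean algorithm to 457 and 204:
457 = 2×204 + 49
204 = 4×49 + 8
49 = 6×8 + 1
8 = 8×1 + 0
Since gcd(204, 457) = 1, back-substitute to write 1 as a combination:
1 = 49 − 6·8
1 = −6·204 + 25·49
1 = 25·457 − 56·204
So 204·(-56) ≡ 1 (mod 457), and -56 ≡ 401 (mod 457).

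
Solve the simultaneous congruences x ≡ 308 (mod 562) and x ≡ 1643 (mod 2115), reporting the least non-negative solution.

219488

Write x = 308 + 562·k. Then 562·k ≡ 1643 − 308 ≡ 1335 (mod 2115).
Need 562⁻¹ mod 2115. Extended Euclid on (2115, 562):
2115 = 3·562 + 429
562 = 1·429 + 133
429 = 3·133 + 30
133 = 4·30 + 13
30 = 2·13 + 4
13 = 3·4 + 1
4 = 4·1 + 0
Back-substitute:
1 = 13 − 3·4
1 = −3·30 + 7·13
1 = 7·133 − 31·30
1 = −31·429 + 100·133
1 = 100·562 − 131·429
1 = −131·2115 + 493·562
562⁻¹ ≡ 493 (mod 2115), so k ≡ 493·1335 ≡ 390 (mod 2115).
x = 308 + 562·390 = 219488.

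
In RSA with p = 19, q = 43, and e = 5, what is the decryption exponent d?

605

φ(n) = (p−1)(q−1) = 18·42 = 756.
Need d with 5·d ≡ 1 (mod 756). Apply the extended Euclidean algorithm:
756 = 151*5 + 1
5 = 5*1 + 0
Back-substitute:
1 = 756 − 151·5
So 5·(-151) ≡ 1 (mod 756), hence d ≡ -151 ≡ 605 (mod 756).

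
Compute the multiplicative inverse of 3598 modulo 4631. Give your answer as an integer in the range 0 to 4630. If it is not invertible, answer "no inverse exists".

529

Apply the Euclidean algorithm to 4631 and 3598:
4631 = 1×3598 + 1033
3598 = 3×1033 + 499
1033 = 2×499 + 35
499 = 14×35 + 9
35 = 3×9 + 8
9 = 1×8 + 1
8 = 8×1 + 0
The gcd is 1. Working backward:
1 = 9 − 8
1 = −35 + 4·9
1 = 4·499 − 57·35
1 = −57·1033 + 118·499
1 = 118·3598 − 411·1033
1 = −411·4631 + 529·3598
So 3598·529 ≡ 1 (mod 4631).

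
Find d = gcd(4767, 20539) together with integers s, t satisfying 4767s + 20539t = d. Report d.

1

Apply Euclid's algorithm to 20539 and 4767:
20539 = 4·4767 + 1471
4767 = 3·1471 + 354
1471 = 4·354 + 55
354 = 6·55 + 24
55 = 2·24 + 7
24 = 3·7 + 3
7 = 2·3 + 1
3 = 3·1 + 0
gcd(4767, 20539) = 1.
Express as a combination:
1 = 7 − 2·3
1 = −2·24 + 7·7
1 = 7·55 − 16·24
1 = −16·354 + 103·55
1 = 103·1471 − 428·354
1 = −428·4767 + 1387·1471
1 = 1387·20539 − 5976·4767
So 1 = (1387)·20539 + (-5976)·4767.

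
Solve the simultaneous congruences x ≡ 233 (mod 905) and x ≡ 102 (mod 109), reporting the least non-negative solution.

Write x = 233 + 905·k. Then 905·k ≡ 102 − 233 ≡ 87 (mod 109).
Need 905⁻¹ mod 109. Extended Euclid on (109, 33):
109 = 3×33 + 10
33 = 3×10 + 3
10 = 3×3 + 1
3 = 3×1 + 0
Back-substitute:
1 = 10 − 3·3
1 = −3·33 + 10·10
1 = 10·109 − 33·33
905⁻¹ ≡ 76 (mod 109), so k ≡ 76·87 ≡ 72 (mod 109).
x = 233 + 905·72 = 65393.

65393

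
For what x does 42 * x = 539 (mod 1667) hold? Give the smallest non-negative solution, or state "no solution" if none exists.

1402

First find gcd(42, 1667):
1667 = 39·42 + 29
42 = 1·29 + 13
29 = 2·13 + 3
13 = 4·3 + 1
3 = 3·1 + 0
gcd = 1, so a unique solution mod 1667 exists.
Back-substitute for the Bézout coefficients:
1 = 13 − 4·3
1 = −4·29 + 9·13
1 = 9·42 − 13·29
1 = −13·1667 + 516·42
So 42·(516) ≡ 1 (mod 1667), giving 42⁻¹ ≡ 516.
x ≡ 42⁻¹·539 ≡ 516·539 ≡ 1402 (mod 1667).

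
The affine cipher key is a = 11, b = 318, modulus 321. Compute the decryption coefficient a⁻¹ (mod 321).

146

gcd(321, 11) by repeated division:
321 = 29·11 + 2
11 = 5·2 + 1
2 = 2·1 + 0
gcd = 1, so the inverse exists. Back-substitute:
1 = 11 − 5·2
1 = −5·321 + 146·11
So 11·146 ≡ 1 (mod 321).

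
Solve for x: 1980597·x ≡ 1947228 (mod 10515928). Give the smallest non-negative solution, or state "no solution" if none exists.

First find gcd(1980597, 10515928):
10515928 = 5·1980597 + 612943
1980597 = 3·612943 + 141768
612943 = 4·141768 + 45871
141768 = 3·45871 + 4155
45871 = 11·4155 + 166
4155 = 25·166 + 5
166 = 33·5 + 1
5 = 5·1 + 0
gcd = 1, so a unique solution mod 10515928 exists.
Back-substitute for the Bézout coefficients:
1 = 166 − 33·5
1 = −33·4155 + 826·166
1 = 826·45871 − 9119·4155
1 = −9119·141768 + 28183·45871
1 = 28183·612943 − 121851·141768
1 = −121851·1980597 + 393736·612943
1 = 393736·10515928 − 2090531·1980597
So 1980597·(-2090531) ≡ 1 (mod 10515928), giving 1980597⁻¹ ≡ 8425397.
x ≡ 1980597⁻¹·1947228 ≡ 8425397·1947228 ≡ 6778516 (mod 10515928).

6778516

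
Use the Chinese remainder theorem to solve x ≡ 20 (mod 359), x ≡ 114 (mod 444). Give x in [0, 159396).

151518

Write x = 20 + 359·k. Then 359·k ≡ 114 − 20 ≡ 94 (mod 444).
Need 359⁻¹ mod 444. Extended Euclid on (444, 359):
444 = 1×359 + 85
359 = 4×85 + 19
85 = 4×19 + 9
19 = 2×9 + 1
9 = 9×1 + 0
Back-substitute:
1 = 19 − 2·9
1 = −2·85 + 9·19
1 = 9·359 − 38·85
1 = −38·444 + 47·359
359⁻¹ ≡ 47 (mod 444), so k ≡ 47·94 ≡ 422 (mod 444).
x = 20 + 359·422 = 151518.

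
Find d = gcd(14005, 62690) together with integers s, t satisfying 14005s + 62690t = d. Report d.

Repeated division:
62690 = 4*14005 + 6670
14005 = 2*6670 + 665
6670 = 10*665 + 20
665 = 33*20 + 5
20 = 4*5 + 0
gcd(14005, 62690) = 5.
Back-substituting:
5 = 665 − 33·20
5 = −33·6670 + 331·665
5 = 331·14005 − 695·6670
5 = −695·62690 + 3111·14005
So 5 = (-695)·62690 + (3111)·14005.

5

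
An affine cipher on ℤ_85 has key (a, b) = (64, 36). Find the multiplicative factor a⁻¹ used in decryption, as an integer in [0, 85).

4

Apply the Euclidean algorithm to 85 and 64:
85 = 1×64 + 21
64 = 3×21 + 1
21 = 21×1 + 0
The gcd is 1. Working backward:
1 = 64 − 3·21
1 = −3·85 + 4·64
So 64·4 ≡ 1 (mod 85).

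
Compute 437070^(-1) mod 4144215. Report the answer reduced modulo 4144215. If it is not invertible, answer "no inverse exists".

Compute gcd(437070, 4144215):
4144215 = 9·437070 + 210585
437070 = 2·210585 + 15900
210585 = 13·15900 + 3885
15900 = 4·3885 + 360
3885 = 10·360 + 285
360 = 1·285 + 75
285 = 3·75 + 60
75 = 1·60 + 15
60 = 4·15 + 0
The gcd is 15, not 1, hence no inverse exists.

no inverse exists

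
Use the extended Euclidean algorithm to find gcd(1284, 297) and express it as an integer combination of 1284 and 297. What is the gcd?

3

Repeated division:
1284 = 4*297 + 96
297 = 3*96 + 9
96 = 10*9 + 6
9 = 1*6 + 3
6 = 2*3 + 0
gcd(1284, 297) = 3.
Express as a combination:
3 = 9 − 6
3 = −96 + 11·9
3 = 11·297 − 34·96
3 = −34·1284 + 147·297
So 3 = (-34)·1284 + (147)·297.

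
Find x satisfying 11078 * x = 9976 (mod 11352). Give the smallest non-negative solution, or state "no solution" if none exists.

2408

First find gcd(11078, 11352):
11352 = 1×11078 + 274
11078 = 40×274 + 118
274 = 2×118 + 38
118 = 3×38 + 4
38 = 9×4 + 2
4 = 2×2 + 0
gcd = 2 and 2 | 9976, so solutions exist. Divide through by 2: 5539x ≡ 4988 (mod 5676).
Now find 5539⁻¹ mod 5676:
5676 = 1*5539 + 137
5539 = 40*137 + 59
137 = 2*59 + 19
59 = 3*19 + 2
19 = 9*2 + 1
2 = 2*1 + 0
Back-substitute:
1 = 19 − 9·2
1 = −9·59 + 28·19
1 = 28·137 − 65·59
1 = −65·5539 + 2628·137
1 = 2628·5676 − 2693·5539
So 5539·(-2693) ≡ 1 (mod 5676), i.e. 5539⁻¹ ≡ 2983.
Then x ≡ 2983·4988 ≡ 2408 (mod 5676); the smallest non-negative solution is x = 2408.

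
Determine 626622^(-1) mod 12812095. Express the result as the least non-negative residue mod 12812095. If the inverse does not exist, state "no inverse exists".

11409868

Extended Euclidean algorithm:
12812095 = 20*626622 + 279655
626622 = 2*279655 + 67312
279655 = 4*67312 + 10407
67312 = 6*10407 + 4870
10407 = 2*4870 + 667
4870 = 7*667 + 201
667 = 3*201 + 64
201 = 3*64 + 9
64 = 7*9 + 1
9 = 9*1 + 0
The gcd is 1. Working backward:
1 = 64 − 7·9
1 = −7·201 + 22·64
1 = 22·667 − 73·201
1 = −73·4870 + 533·667
1 = 533·10407 − 1139·4870
1 = −1139·67312 + 7367·10407
1 = 7367·279655 − 30607·67312
1 = −30607·626622 + 68581·279655
1 = 68581·12812095 − 1402227·626622
So 626622·(-1402227) ≡ 1 (mod 12812095), and -1402227 ≡ 11409868 (mod 12812095).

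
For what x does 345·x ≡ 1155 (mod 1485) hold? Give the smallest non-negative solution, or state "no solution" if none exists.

First find gcd(345, 1485):
1485 = 4·345 + 105
345 = 3·105 + 30
105 = 3·30 + 15
30 = 2·15 + 0
gcd = 15 and 15 | 1155, so solutions exist. Divide through by 15: 23x ≡ 77 (mod 99).
Now find 23⁻¹ mod 99:
99 = 4×23 + 7
23 = 3×7 + 2
7 = 3×2 + 1
2 = 2×1 + 0
Back-substitute:
1 = 7 − 3·2
1 = −3·23 + 10·7
1 = 10·99 − 43·23
So 23·(-43) ≡ 1 (mod 99), i.e. 23⁻¹ ≡ 56.
Then x ≡ 56·77 ≡ 55 (mod 99); the smallest non-negative solution is x = 55.

55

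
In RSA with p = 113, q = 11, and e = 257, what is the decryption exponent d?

353

φ(n) = (p−1)(q−1) = 112·10 = 1120.
Need d with 257·d ≡ 1 (mod 1120). Apply the extended Euclidean algorithm:
1120 = 4×257 + 92
257 = 2×92 + 73
92 = 1×73 + 19
73 = 3×19 + 16
19 = 1×16 + 3
16 = 5×3 + 1
3 = 3×1 + 0
Back-substitute:
1 = 16 − 5·3
1 = −5·19 + 6·16
1 = 6·73 − 23·19
1 = −23·92 + 29·73
1 = 29·257 − 81·92
1 = −81·1120 + 353·257
So 257·353 ≡ 1 (mod 1120), hence d = 353.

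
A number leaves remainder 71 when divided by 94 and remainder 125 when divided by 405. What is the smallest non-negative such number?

20375

Write x = 71 + 94·k. Then 94·k ≡ 125 − 71 ≡ 54 (mod 405).
Need 94⁻¹ mod 405. Extended Euclid on (405, 94):
405 = 4·94 + 29
94 = 3·29 + 7
29 = 4·7 + 1
7 = 7·1 + 0
Back-substitute:
1 = 29 − 4·7
1 = −4·94 + 13·29
1 = 13·405 − 56·94
94⁻¹ ≡ 349 (mod 405), so k ≡ 349·54 ≡ 216 (mod 405).
x = 71 + 94·216 = 20375.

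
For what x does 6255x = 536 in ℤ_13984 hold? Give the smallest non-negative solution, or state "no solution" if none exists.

12712

First find gcd(6255, 13984):
13984 = 2*6255 + 1474
6255 = 4*1474 + 359
1474 = 4*359 + 38
359 = 9*38 + 17
38 = 2*17 + 4
17 = 4*4 + 1
4 = 4*1 + 0
gcd = 1, so a unique solution mod 13984 exists.
Back-substitute for the Bézout coefficients:
1 = 17 − 4·4
1 = −4·38 + 9·17
1 = 9·359 − 85·38
1 = −85·1474 + 349·359
1 = 349·6255 − 1481·1474
1 = −1481·13984 + 3311·6255
So 6255·(3311) ≡ 1 (mod 13984), giving 6255⁻¹ ≡ 3311.
x ≡ 6255⁻¹·536 ≡ 3311·536 ≡ 12712 (mod 13984).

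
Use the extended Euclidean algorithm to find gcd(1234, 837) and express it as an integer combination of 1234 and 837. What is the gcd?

Apply Euclid's algorithm to 1234 and 837:
1234 = 1×837 + 397
837 = 2×397 + 43
397 = 9×43 + 10
43 = 4×10 + 3
10 = 3×3 + 1
3 = 3×1 + 0
gcd(1234, 837) = 1.
Working backward:
1 = 10 − 3·3
1 = −3·43 + 13·10
1 = 13·397 − 120·43
1 = −120·837 + 253·397
1 = 253·1234 − 373·837
So 1 = (253)·1234 + (-373)·837.

1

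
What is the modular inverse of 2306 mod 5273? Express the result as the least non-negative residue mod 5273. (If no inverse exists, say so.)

702

Apply the Euclidean algorithm to 5273 and 2306:
5273 = 2*2306 + 661
2306 = 3*661 + 323
661 = 2*323 + 15
323 = 21*15 + 8
15 = 1*8 + 7
8 = 1*7 + 1
7 = 7*1 + 0
The gcd is 1. Working backward:
1 = 8 − 7
1 = −15 + 2·8
1 = 2·323 − 43·15
1 = −43·661 + 88·323
1 = 88·2306 − 307·661
1 = −307·5273 + 702·2306
So 2306·702 ≡ 1 (mod 5273).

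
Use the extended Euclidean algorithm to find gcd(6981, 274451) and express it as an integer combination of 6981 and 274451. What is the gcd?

Euclidean algorithm:
274451 = 39*6981 + 2192
6981 = 3*2192 + 405
2192 = 5*405 + 167
405 = 2*167 + 71
167 = 2*71 + 25
71 = 2*25 + 21
25 = 1*21 + 4
21 = 5*4 + 1
4 = 4*1 + 0
gcd(6981, 274451) = 1.
Back-substituting:
1 = 21 − 5·4
1 = −5·25 + 6·21
1 = 6·71 − 17·25
1 = −17·167 + 40·71
1 = 40·405 − 97·167
1 = −97·2192 + 525·405
1 = 525·6981 − 1672·2192
1 = −1672·274451 + 65733·6981
So 1 = (-1672)·274451 + (65733)·6981.

1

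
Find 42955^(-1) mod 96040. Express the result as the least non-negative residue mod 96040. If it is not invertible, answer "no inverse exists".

no inverse exists

Euclidean algorithm on 96040, 42955:
96040 = 2*42955 + 10130
42955 = 4*10130 + 2435
10130 = 4*2435 + 390
2435 = 6*390 + 95
390 = 4*95 + 10
95 = 9*10 + 5
10 = 2*5 + 0
The gcd is 5, not 1, hence no inverse exists.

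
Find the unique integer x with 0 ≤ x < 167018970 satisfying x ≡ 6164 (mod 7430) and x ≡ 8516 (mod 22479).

148190084

Write x = 6164 + 7430·k. Then 7430·k ≡ 8516 − 6164 ≡ 2352 (mod 22479).
Need 7430⁻¹ mod 22479. Extended Euclid on (22479, 7430):
22479 = 3×7430 + 189
7430 = 39×189 + 59
189 = 3×59 + 12
59 = 4×12 + 11
12 = 1×11 + 1
11 = 11×1 + 0
Back-substitute:
1 = 12 − 11
1 = −59 + 5·12
1 = 5·189 − 16·59
1 = −16·7430 + 629·189
1 = 629·22479 − 1903·7430
7430⁻¹ ≡ 20576 (mod 22479), so k ≡ 20576·2352 ≡ 19944 (mod 22479).
x = 6164 + 7430·19944 = 148190084.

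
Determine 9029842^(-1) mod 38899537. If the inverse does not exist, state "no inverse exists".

gcd(38899537, 9029842) by repeated division:
38899537 = 4·9029842 + 2780169
9029842 = 3·2780169 + 689335
2780169 = 4·689335 + 22829
689335 = 30·22829 + 4465
22829 = 5·4465 + 504
4465 = 8·504 + 433
504 = 1·433 + 71
433 = 6·71 + 7
71 = 10·7 + 1
7 = 7·1 + 0
Since gcd(9029842, 38899537) = 1, back-substitute to write 1 as a combination:
1 = 71 − 10·7
1 = −10·433 + 61·71
1 = 61·504 − 71·433
1 = −71·4465 + 629·504
1 = 629·22829 − 3216·4465
1 = −3216·689335 + 97109·22829
1 = 97109·2780169 − 391652·689335
1 = −391652·9029842 + 1272065·2780169
1 = 1272065·38899537 − 5479912·9029842
So 9029842·(-5479912) ≡ 1 (mod 38899537), and -5479912 ≡ 33419625 (mod 38899537).

33419625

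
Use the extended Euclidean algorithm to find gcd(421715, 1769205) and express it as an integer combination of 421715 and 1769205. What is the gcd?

5

Euclidean algorithm:
1769205 = 4×421715 + 82345
421715 = 5×82345 + 9990
82345 = 8×9990 + 2425
9990 = 4×2425 + 290
2425 = 8×290 + 105
290 = 2×105 + 80
105 = 1×80 + 25
80 = 3×25 + 5
25 = 5×5 + 0
gcd(421715, 1769205) = 5.
Back-substituting:
5 = 80 − 3·25
5 = −3·105 + 4·80
5 = 4·290 − 11·105
5 = −11·2425 + 92·290
5 = 92·9990 − 379·2425
5 = −379·82345 + 3124·9990
5 = 3124·421715 − 15999·82345
5 = −15999·1769205 + 67120·421715
So 5 = (-15999)·1769205 + (67120)·421715.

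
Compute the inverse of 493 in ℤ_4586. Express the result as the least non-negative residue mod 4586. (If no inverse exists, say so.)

2493

Apply the Euclidean algorithm to 4586 and 493:
4586 = 9×493 + 149
493 = 3×149 + 46
149 = 3×46 + 11
46 = 4×11 + 2
11 = 5×2 + 1
2 = 2×1 + 0
The gcd is 1. Working backward:
1 = 11 − 5·2
1 = −5·46 + 21·11
1 = 21·149 − 68·46
1 = −68·493 + 225·149
1 = 225·4586 − 2093·493
So 493·(-2093) ≡ 1 (mod 4586), and -2093 ≡ 2493 (mod 4586).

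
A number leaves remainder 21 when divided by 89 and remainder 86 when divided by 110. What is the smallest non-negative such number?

5806

Write x = 21 + 89·k. Then 89·k ≡ 86 − 21 ≡ 65 (mod 110).
Need 89⁻¹ mod 110. Extended Euclid on (110, 89):
110 = 1·89 + 21
89 = 4·21 + 5
21 = 4·5 + 1
5 = 5·1 + 0
Back-substitute:
1 = 21 − 4·5
1 = −4·89 + 17·21
1 = 17·110 − 21·89
89⁻¹ ≡ 89 (mod 110), so k ≡ 89·65 ≡ 65 (mod 110).
x = 21 + 89·65 = 5806.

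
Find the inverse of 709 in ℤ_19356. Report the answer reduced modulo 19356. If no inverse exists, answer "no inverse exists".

6361

gcd(19356, 709) by repeated division:
19356 = 27*709 + 213
709 = 3*213 + 70
213 = 3*70 + 3
70 = 23*3 + 1
3 = 3*1 + 0
gcd = 1, so the inverse exists. Back-substitute:
1 = 70 − 23·3
1 = −23·213 + 70·70
1 = 70·709 − 233·213
1 = −233·19356 + 6361·709
So 709·6361 ≡ 1 (mod 19356).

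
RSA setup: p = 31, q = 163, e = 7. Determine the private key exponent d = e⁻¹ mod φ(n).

2083

φ(n) = (p−1)(q−1) = 30·162 = 4860.
Need d with 7·d ≡ 1 (mod 4860). Apply the extended Euclidean algorithm:
4860 = 694·7 + 2
7 = 3·2 + 1
2 = 2·1 + 0
Back-substitute:
1 = 7 − 3·2
1 = −3·4860 + 2083·7
So 7·2083 ≡ 1 (mod 4860), hence d = 2083.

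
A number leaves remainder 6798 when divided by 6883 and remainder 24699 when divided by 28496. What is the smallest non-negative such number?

144157467

Write x = 6798 + 6883·k. Then 6883·k ≡ 24699 − 6798 ≡ 17901 (mod 28496).
Need 6883⁻¹ mod 28496. Extended Euclid on (28496, 6883):
28496 = 4×6883 + 964
6883 = 7×964 + 135
964 = 7×135 + 19
135 = 7×19 + 2
19 = 9×2 + 1
2 = 2×1 + 0
Back-substitute:
1 = 19 − 9·2
1 = −9·135 + 64·19
1 = 64·964 − 457·135
1 = −457·6883 + 3263·964
1 = 3263·28496 − 13509·6883
6883⁻¹ ≡ 14987 (mod 28496), so k ≡ 14987·17901 ≡ 20943 (mod 28496).
x = 6798 + 6883·20943 = 144157467.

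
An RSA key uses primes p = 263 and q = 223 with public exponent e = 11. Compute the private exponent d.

φ(n) = (p−1)(q−1) = 262·222 = 58164.
Need d with 11·d ≡ 1 (mod 58164). Apply the extended Euclidean algorithm:
58164 = 5287·11 + 7
11 = 1·7 + 4
7 = 1·4 + 3
4 = 1·3 + 1
3 = 3·1 + 0
Back-substitute:
1 = 4 − 3
1 = −7 + 2·4
1 = 2·11 − 3·7
1 = −3·58164 + 15863·11
So 11·15863 ≡ 1 (mod 58164), hence d = 15863.

15863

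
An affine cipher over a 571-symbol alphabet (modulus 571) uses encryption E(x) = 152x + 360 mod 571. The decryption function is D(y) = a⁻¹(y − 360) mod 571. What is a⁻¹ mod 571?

gcd(571, 152) by repeated division:
571 = 3*152 + 115
152 = 1*115 + 37
115 = 3*37 + 4
37 = 9*4 + 1
4 = 4*1 + 0
gcd = 1, so the inverse exists. Back-substitute:
1 = 37 − 9·4
1 = −9·115 + 28·37
1 = 28·152 − 37·115
1 = −37·571 + 139·152
So 152·139 ≡ 1 (mod 571).

139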